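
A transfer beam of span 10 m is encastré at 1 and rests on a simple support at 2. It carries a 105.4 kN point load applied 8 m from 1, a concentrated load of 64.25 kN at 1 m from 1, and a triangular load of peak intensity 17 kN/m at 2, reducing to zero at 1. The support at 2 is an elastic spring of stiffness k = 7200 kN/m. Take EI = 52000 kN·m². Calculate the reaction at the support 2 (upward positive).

R_2 = 119.3 kN

Choose R_2 as the redundant. The primary structure is the cantilever fixed at 1.
Downward deflection at the released point 2 due to the loads:
  point load 105.4 at a = 8: Pa²(3L − a)/(6EI) = 24734/EI
  point load 64.25 at a = 1: Pa²(3L − a)/(6EI) = 310.5/EI
  triangular load, peak 17 at the free end: 11w₀L⁴/(120EI) = 15583/EI
  δ_0 = 40628/EI
Tip deflection under a unit load at 2: L³/(3EI) = 333.3/EI.
With EI = 52000 kN·m²: δ_0 = 0.7813 m and δ_{22} = 0.00641 m/kN.
Compatibility — the spring shortens by R_2/k under the reaction it provides: δ_0 − R_2·δ_{22} = R_2/k. With 1/k = 0.000139 m/kN, R_2 = δ_0 / (δ_{22} + 1/k) = 0.7813 / (0.00641 + 0.000139) = 119.3 kN.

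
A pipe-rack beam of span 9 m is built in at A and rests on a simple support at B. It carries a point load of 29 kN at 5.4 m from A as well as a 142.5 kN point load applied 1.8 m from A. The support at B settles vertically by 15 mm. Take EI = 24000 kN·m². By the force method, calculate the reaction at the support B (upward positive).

R_B = 19.03 kN

Release the roller at B. Primary structure: cantilever fixed at A.
Primary-structure tip deflection at B by superposition:
  point load 29 at a = 5.4: Pa²(3L − a)/(6EI) = 3044/EI
  point load 142.5 at a = 1.8: Pa²(3L − a)/(6EI) = 1939/EI
  δ_0 = 4983/EI
Flexibility coefficient — unit upward force at B: δ_{BB} = L³/(3EI) = 243/EI.
With EI = 24000 kN·m²: δ_0 = 0.20764 m and δ_{BB} = 0.010125 m/kN.
Compatibility — the beam at B must follow the support down by 0.015 m: δ_0 − R_B·δ_{BB} = 0.015, so R_B = (0.20764 − 0.015)/0.010125 = 19.03 kN.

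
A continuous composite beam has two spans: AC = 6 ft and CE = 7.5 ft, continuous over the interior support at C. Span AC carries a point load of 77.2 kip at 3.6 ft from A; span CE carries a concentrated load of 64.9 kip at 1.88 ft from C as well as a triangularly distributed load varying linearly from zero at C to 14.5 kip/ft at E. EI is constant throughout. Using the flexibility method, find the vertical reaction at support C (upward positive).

R_C = 146.2 kip

Take M_C as the redundant. Released structure: two simple spans AC and CE with a hinge at C.
Discontinuity in slope at C on the released structure — sum the simple-span end rotations:
  span AC: point load 77.2 at a = 3.6: Pab(L + a)/(6LEI) = 177.9/EI
  span CE: point load 64.9 at a = 1.88: Pab(L + b)/(6LEI) = 199.9/EI
  span CE: triangular load, peak 14.5: 7w₀L³/(360EI) = 118.9/EI
  relative rotation θ_0 = (177.9 + 318.9)/EI = 496.7/EI
A unit hogging moment at C produces rotation L₁/(3EI) + L₂/(3EI) = 4.5/EI.
Slope continuity at C: θ_0 = M_C·4.5/EI, so M_C = 496.7/4.5 = 110.4 kip·ft (hogging).
Span AC, ΣM about A with M_C applied at C: R_C^{AC}·6 = 277.9 + 110.4, so R_C^{AC} = 64.72 kip and R_A = 77.2 − 64.72 = 12.48 kip.
Span CE, ΣM about E: R_C^{CE}·7.5 = 500.7 + 110.4, so R_C^{CE} = 81.47 kip and R_E = 119.3 − 81.47 = 37.8 kip.
R_C = 64.72 + 81.47 = 146.2 kip.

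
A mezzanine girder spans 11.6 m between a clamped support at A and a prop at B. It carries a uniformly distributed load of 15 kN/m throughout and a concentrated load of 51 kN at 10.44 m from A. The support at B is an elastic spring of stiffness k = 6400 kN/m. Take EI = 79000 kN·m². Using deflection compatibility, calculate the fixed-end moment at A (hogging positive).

Take the reaction at B as the redundant and release it; the primary structure is a cantilever fixed at A.
Free-end deflection of the primary structure under the applied loading (downward +):
  UDL 15: wL⁴/(8EI) = 33949/EI
  point load 51 at a = 10.44: Pa²(3L − a)/(6EI) = 22568/EI
  δ_0 = 56518/EI
Tip deflection under a unit load at B: L³/(3EI) = 520.3/EI.
With EI = 79000 kN·m²: δ_0 = 0.71541 m and δ_{BB} = 0.006586 m/kN.
Compatibility — the spring shortens by R_B/k under the reaction it provides: δ_0 − R_B·δ_{BB} = R_B/k. With 1/k = 0.000156 m/kN, R_B = δ_0 / (δ_{BB} + 1/k) = 0.71541 / (0.006586 + 0.000156) = 106.1 kN.
Moment equilibrium about A: M_A = Σ(load moments about A) − R_B·L = 1542 − 106.1×11.6 = 310.8 kN·m.

M_A = 310.8 kN·m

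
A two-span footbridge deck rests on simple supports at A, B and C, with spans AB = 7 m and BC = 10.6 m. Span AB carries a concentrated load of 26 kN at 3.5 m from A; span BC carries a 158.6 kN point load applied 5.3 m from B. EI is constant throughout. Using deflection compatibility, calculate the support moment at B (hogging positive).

M_B = 203.4 kN·m

Release continuity at B by inserting a hinge; the redundant is the internal moment M_B. The primary structure is two simply-supported spans AB and BC.
End slopes at the hinge B, treating each span as simply supported:
  span AB: point load 26 at a = 3.5: Pab(L + a)/(6LEI) = 79.62/EI
  span BC: point load 158.6 at a = 5.3: Pab(L + b)/(6LEI) = 1114/EI
  relative rotation θ_0 = (79.62 + 1114)/EI = 1193/EI
A unit hogging moment at B produces rotation L₁/(3EI) + L₂/(3EI) = 5.867/EI.
Compatibility: M_B·(L₁+L₂)/(3EI) = θ_0, giving M_B = 203.4 kN·m (hogging).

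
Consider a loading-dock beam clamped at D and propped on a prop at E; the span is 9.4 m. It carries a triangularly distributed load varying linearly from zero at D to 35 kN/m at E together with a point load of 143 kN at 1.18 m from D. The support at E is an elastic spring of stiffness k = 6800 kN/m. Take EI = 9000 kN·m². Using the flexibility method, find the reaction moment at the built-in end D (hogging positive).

Release the roller at E. Primary structure: cantilever fixed at D.
Deflection at E on the released cantilever, summing each load's contribution:
  triangular load, peak 35 at the free end: 11w₀L⁴/(120EI) = 25049/EI
  point load 143 at a = 1.18: Pa²(3L − a)/(6EI) = 896.7/EI
  δ_0 = 25946/EI
Tip deflection under a unit load at E: L³/(3EI) = 276.9/EI.
With EI = 9000 kN·m²: δ_0 = 2.8829 m and δ_{EE} = 0.030762 m/kN.
Compatibility — the spring shortens by R_E/k under the reaction it provides: δ_0 − R_E·δ_{EE} = R_E/k. With 1/k = 0.000147 m/kN, R_E = δ_0 / (δ_{EE} + 1/k) = 2.8829 / (0.030762 + 0.000147) = 93.27 kN.
Moment equilibrium about D: M_D = Σ(load moments about D) − R_E·L = 1200 − 93.27×9.4 = 322.9 kN·m.

M_D = 322.9 kN·m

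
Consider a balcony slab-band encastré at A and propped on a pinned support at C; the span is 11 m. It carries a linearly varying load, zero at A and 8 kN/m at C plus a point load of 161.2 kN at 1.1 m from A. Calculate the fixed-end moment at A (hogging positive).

M_A = 208.1 kN·m

Choose R_C as the redundant. The primary structure is the cantilever fixed at A.
Downward deflection at the released point C due to the loads:
  triangular load, peak 8 at the free end: 11w₀L⁴/(120EI) = 10737/EI
  point load 161.2 at a = 1.1: Pa²(3L − a)/(6EI) = 1037/EI
  δ_0 = 11774/EI
Tip deflection under a unit load at C: L³/(3EI) = 443.7/EI.
Compatibility at C: δ_0 − R_C·δ_{CC} = 0, so R_C = 11774/443.7 = 26.54 kN.
Moment equilibrium about A: M_A = Σ(load moments about A) − R_C·L = 500 − 26.54×11 = 208.1 kN·m.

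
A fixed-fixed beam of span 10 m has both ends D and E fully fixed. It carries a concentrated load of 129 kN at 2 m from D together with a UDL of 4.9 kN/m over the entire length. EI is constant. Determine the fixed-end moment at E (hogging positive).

M_E = 82.11 kN·m

Release both end moments; the primary structure is a simply-supported span DE with redundants M_D and M_E.
Simple-span end rotations at D and E under the given loads:
  at D: point load 129 at a = 2: Pab(L + b)/(6LEI) = 619.2/EI
  at E: point load 129 at a = 2: Pab(L + a)/(6LEI) = 412.8/EI
  at D: UDL 4.9: wL³/(24EI) = 204.2/EI
  at E: UDL 4.9: wL³/(24EI) = 204.2/EI
  θ_D0 = 823.4/EI,  θ_E0 = 617/EI
Flexibility coefficients: a unit moment at one end gives L/(3EI) there and L/(6EI) at the far end, so f₁₁ = f₂₂ = 3.333/EI and f₁₂ = f₂₁ = 1.667/EI.
Compatibility — zero rotation at each built-in end:
  3.333 M_D + 1.667 M_E = 823.4
  1.667 M_D + 3.333 M_E = 617
Solving the pair gives M_D = 206 kN·m and M_E = 82.11 kN·m (hogging).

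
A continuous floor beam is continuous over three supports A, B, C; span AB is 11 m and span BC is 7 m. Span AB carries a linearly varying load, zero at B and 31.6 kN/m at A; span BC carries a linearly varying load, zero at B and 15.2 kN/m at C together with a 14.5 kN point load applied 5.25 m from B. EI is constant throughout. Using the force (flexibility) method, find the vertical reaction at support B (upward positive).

R_B = 116.2 kN

Release continuity at B by inserting a hinge; the redundant is the internal moment M_B. The primary structure is two simply-supported spans AB and BC.
Rotations at B on the released spans (each span's end-slope, ×1/EI):
  span AB: triangular load, peak 31.6: 7w₀L³/(360EI) = 817.8/EI
  span BC: triangular load, peak 15.2: 7w₀L³/(360EI) = 101.4/EI
  span BC: point load 14.5 at a = 5.25: Pab(L + b)/(6LEI) = 27.75/EI
  relative rotation θ_0 = (817.8 + 129.1)/EI = 947/EI
A unit hogging moment at B produces rotation L₁/(3EI) + L₂/(3EI) = 6/EI.
Compatibility: M_B·(L₁+L₂)/(3EI) = θ_0, giving M_B = 157.8 kN·m (hogging).
Span AB, ΣM about A with M_B applied at B: R_B^{AB}·11 = 637.3 + 157.8, so R_B^{AB} = 72.28 kN and R_A = 173.8 − 72.28 = 101.5 kN.
Span BC, ΣM about C: R_B^{BC}·7 = 149.5 + 157.8, so R_B^{BC} = 43.9 kN and R_C = 67.7 − 43.9 = 23.8 kN.
R_B = 72.28 + 43.9 = 116.2 kN.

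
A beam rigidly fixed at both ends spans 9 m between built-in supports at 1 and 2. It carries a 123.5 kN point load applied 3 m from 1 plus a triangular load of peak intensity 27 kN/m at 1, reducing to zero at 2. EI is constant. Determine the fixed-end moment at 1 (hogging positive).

Release both end moments; the primary structure is a simply-supported span 12 with redundants M_1 and M_2.
On the primary (simply-supported) span, the end slopes from the loading are:
  at 1: point load 123.5 at a = 3: Pab(L + b)/(6LEI) = 617.5/EI
  at 2: point load 123.5 at a = 3: Pab(L + a)/(6LEI) = 494/EI
  at 1: triangular load, peak 27: w₀L³/(45EI) = 437.4/EI
  at 2: triangular load, peak 27: 7w₀L³/(360EI) = 382.7/EI
  θ_10 = 1055/EI,  θ_20 = 876.7/EI
Flexibility coefficients: a unit moment at one end gives L/(3EI) there and L/(6EI) at the far end, so f₁₁ = f₂₂ = 3/EI and f₁₂ = f₂₁ = 1.5/EI.
Compatibility — zero rotation at each built-in end:
  3 M_1 + 1.5 M_2 = 1055
  1.5 M_1 + 3 M_2 = 876.7
Solving the pair gives M_1 = 274 kN·m and M_2 = 155.2 kN·m (hogging).

M_1 = 274 kN·m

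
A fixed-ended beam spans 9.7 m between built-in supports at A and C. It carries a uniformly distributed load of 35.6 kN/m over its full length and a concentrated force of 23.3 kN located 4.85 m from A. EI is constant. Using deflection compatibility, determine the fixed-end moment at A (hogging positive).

Release both end moments; the primary structure is a simply-supported span AC with redundants M_A and M_C.
Simple-span end rotations at A and C under the given loads:
  at A: UDL 35.6: wL³/(24EI) = 1354/EI
  at C: UDL 35.6: wL³/(24EI) = 1354/EI
  at A: point load 23.3 at a = 4.85: Pab(L + b)/(6LEI) = 137/EI
  at C: point load 23.3 at a = 4.85: Pab(L + a)/(6LEI) = 137/EI
  θ_A0 = 1491/EI,  θ_C0 = 1491/EI
Flexibility coefficients: a unit moment at one end gives L/(3EI) there and L/(6EI) at the far end, so f₁₁ = f₂₂ = 3.233/EI and f₁₂ = f₂₁ = 1.617/EI.
Compatibility — zero rotation at each built-in end:
  3.233 M_A + 1.617 M_C = 1491
  1.617 M_A + 3.233 M_C = 1491
Solving the pair gives M_A = 307.4 kN·m and M_C = 307.4 kN·m (hogging).

M_A = 307.4 kN·m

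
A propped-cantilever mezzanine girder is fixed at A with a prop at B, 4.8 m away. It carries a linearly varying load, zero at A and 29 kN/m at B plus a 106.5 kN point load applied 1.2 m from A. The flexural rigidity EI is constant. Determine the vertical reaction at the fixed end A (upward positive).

R_A = 128.7 kN

Remove the prop at B; the released (primary) structure is a cantilever built in at A.
Primary-structure tip deflection at B by superposition:
  triangular load, peak 29 at the free end: 11w₀L⁴/(120EI) = 1411/EI
  point load 106.5 at a = 1.2: Pa²(3L − a)/(6EI) = 337.4/EI
  δ_0 = 1749/EI
Tip deflection under a unit load at B: L³/(3EI) = 36.86/EI.
Compatibility at B: δ_0 − R_B·δ_{BB} = 0, so R_B = 1749/36.86 = 47.43 kN.
Vertical equilibrium: R_A = ΣP − R_B = 176.1 − 47.43 = 128.7 kN.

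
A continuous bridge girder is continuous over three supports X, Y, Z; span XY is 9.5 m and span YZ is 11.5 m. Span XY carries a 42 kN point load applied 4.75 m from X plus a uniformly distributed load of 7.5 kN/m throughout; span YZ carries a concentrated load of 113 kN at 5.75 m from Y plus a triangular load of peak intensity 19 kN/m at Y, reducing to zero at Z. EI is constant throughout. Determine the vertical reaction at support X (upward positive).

R_X = 25.33 kN

Take M_Y as the redundant. Released structure: two simple spans XY and YZ with a hinge at Y.
End slopes at the hinge Y, treating each span as simply supported:
  span XY: point load 42 at a = 4.75: Pab(L + a)/(6LEI) = 236.9/EI
  span XY: UDL 7.5: wL³/(24EI) = 267.9/EI
  span YZ: point load 113 at a = 5.75: Pab(L + b)/(6LEI) = 934/EI
  span YZ: triangular load, peak 19: w₀L³/(45EI) = 642.1/EI
  relative rotation θ_0 = (504.8 + 1576)/EI = 2081/EI
A unit hogging moment at Y produces rotation L₁/(3EI) + L₂/(3EI) = 7/EI.
Slope continuity at Y: θ_0 = M_Y·7/EI, so M_Y = 2081/7 = 297.3 kN·m (hogging).
Span XY, ΣM about X with M_Y applied at Y: R_Y^{XY}·9.5 = 537.9 + 297.3, so R_Y^{XY} = 87.92 kN and R_X = 113.2 − 87.92 = 25.33 kN.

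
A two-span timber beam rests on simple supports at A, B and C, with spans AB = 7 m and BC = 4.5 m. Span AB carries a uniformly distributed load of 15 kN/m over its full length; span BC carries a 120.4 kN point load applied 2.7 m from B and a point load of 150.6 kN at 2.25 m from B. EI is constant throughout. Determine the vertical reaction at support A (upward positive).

Release continuity at B by inserting a hinge; the redundant is the internal moment M_B. The primary structure is two simply-supported spans AB and BC.
End slopes at the hinge B, treating each span as simply supported:
  span AB: UDL 15: wL³/(24EI) = 214.4/EI
  span BC: point load 120.4 at a = 2.7: Pab(L + b)/(6LEI) = 136.5/EI
  span BC: point load 150.6 at a = 2.25: Pab(L + b)/(6LEI) = 190.6/EI
  relative rotation θ_0 = (214.4 + 327.1)/EI = 541.5/EI
A unit hogging moment at B produces rotation L₁/(3EI) + L₂/(3EI) = 3.833/EI.
Slope continuity at B: θ_0 = M_B·3.833/EI, so M_B = 541.5/3.833 = 141.3 kN·m (hogging).
Span AB, ΣM about A with M_B applied at B: R_B^{AB}·7 = 367.5 + 141.3, so R_B^{AB} = 72.68 kN and R_A = 105 − 72.68 = 32.32 kN.

R_A = 32.32 kN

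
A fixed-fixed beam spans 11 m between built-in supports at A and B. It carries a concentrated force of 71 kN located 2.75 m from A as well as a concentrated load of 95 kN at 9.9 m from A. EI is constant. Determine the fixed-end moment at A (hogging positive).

M_A = 119.2 kN·m

Release both end moments; the primary structure is a simply-supported span AB with redundants M_A and M_B.
Simple-span end rotations at A and B under the given loads:
  at A: point load 71 at a = 2.75: Pab(L + b)/(6LEI) = 469.8/EI
  at B: point load 71 at a = 2.75: Pab(L + a)/(6LEI) = 335.6/EI
  at A: point load 95 at a = 9.9: Pab(L + b)/(6LEI) = 189.7/EI
  at B: point load 95 at a = 9.9: Pab(L + a)/(6LEI) = 327.6/EI
  θ_A0 = 659.5/EI,  θ_B0 = 663.2/EI
Flexibility coefficients: a unit moment at one end gives L/(3EI) there and L/(6EI) at the far end, so f₁₁ = f₂₂ = 3.667/EI and f₁₂ = f₂₁ = 1.833/EI.
Compatibility — zero rotation at each built-in end:
  3.667 M_A + 1.833 M_B = 659.5
  1.833 M_A + 3.667 M_B = 663.2
Solving the pair gives M_A = 119.2 kN·m and M_B = 121.3 kN·m (hogging).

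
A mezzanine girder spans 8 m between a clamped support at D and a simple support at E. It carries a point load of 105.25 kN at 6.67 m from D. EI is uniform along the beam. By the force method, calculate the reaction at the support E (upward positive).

R_E = 79.25 kN

Choose R_E as the redundant. The primary structure is the cantilever fixed at D.
Downward deflection at the released point E due to the loads:
  point load 105.25 at a = 6.67: Pa²(3L − a)/(6EI) = 13524/EI
Flexibility coefficient — unit upward force at E: δ_{EE} = L³/(3EI) = 170.7/EI.
Compatibility at E: δ_0 − R_E·δ_{EE} = 0, so R_E = 13524/170.7 = 79.25 kN.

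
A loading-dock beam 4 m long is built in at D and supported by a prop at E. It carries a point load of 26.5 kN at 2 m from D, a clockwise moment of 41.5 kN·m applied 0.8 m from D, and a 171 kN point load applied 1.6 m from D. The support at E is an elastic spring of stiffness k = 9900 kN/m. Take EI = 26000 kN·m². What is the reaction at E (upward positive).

Release the roller at E. Primary structure: cantilever fixed at D.
Primary-structure tip deflection at E by superposition:
  point load 26.5 at a = 2: Pa²(3L − a)/(6EI) = 176.7/EI
  clockwise couple 41.5 at a = 0.8: M₀a(2L − a)/(2EI) = 119.5/EI
  point load 171 at a = 1.6: Pa²(3L − a)/(6EI) = 758.8/EI
  δ_0 = 1055/EI
Tip deflection under a unit load at E: L³/(3EI) = 21.33/EI.
With EI = 26000 kN·m²: δ_0 = 0.040576 m and δ_{EE} = 0.000821 m/kN.
Compatibility — the spring shortens by R_E/k under the reaction it provides: δ_0 − R_E·δ_{EE} = R_E/k. With 1/k = 0.000101 m/kN, R_E = δ_0 / (δ_{EE} + 1/k) = 0.040576 / (0.000821 + 0.000101) = 44.03 kN.

R_E = 44.03 kN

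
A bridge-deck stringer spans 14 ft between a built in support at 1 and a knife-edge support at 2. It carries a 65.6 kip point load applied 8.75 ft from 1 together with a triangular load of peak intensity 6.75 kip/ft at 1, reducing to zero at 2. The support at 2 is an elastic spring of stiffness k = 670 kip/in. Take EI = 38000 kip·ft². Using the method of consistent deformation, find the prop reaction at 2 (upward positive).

R_2 = 39.67 kip

Release the roller at 2. Primary structure: cantilever fixed at 1.
Downward deflection at the released point 2 due to the loads:
  point load 65.6 at a = 8.75: Pa²(3L − a)/(6EI) = 27833/EI
  triangular load, peak 6.75 at the fixed end: w₀L⁴/(30EI) = 8644/EI
  δ_0 = 36477/EI
Flexibility coefficient — unit upward force at 2: δ_{22} = L³/(3EI) = 914.7/EI.
With EI = 38000 kip·ft²: δ_0 = 0.95991 ft and δ_{22} = 0.02407 ft/kip.
Compatibility — the spring shortens by R_2/k under the reaction it provides: δ_0 − R_2·δ_{22} = R_2/k. With 1/k = 1/(670×12) ft/kip = 0.000124 ft/kip, R_2 = δ_0 / (δ_{22} + 1/k) = 0.95991 / (0.02407 + 0.000124) = 39.67 kip.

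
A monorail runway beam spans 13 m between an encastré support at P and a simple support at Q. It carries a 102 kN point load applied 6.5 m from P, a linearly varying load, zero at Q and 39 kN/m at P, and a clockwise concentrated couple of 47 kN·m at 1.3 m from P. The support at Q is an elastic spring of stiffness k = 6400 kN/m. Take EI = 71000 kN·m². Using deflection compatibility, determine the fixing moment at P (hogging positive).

Release the roller at Q. Primary structure: cantilever fixed at P.
Deflection at Q on the released cantilever, summing each load's contribution:
  point load 102 at a = 6.5: Pa²(3L − a)/(6EI) = 23343/EI
  triangular load, peak 39 at the fixed end: w₀L⁴/(30EI) = 37129/EI
  clockwise couple 47 at a = 1.3: M₀a(2L − a)/(2EI) = 754.6/EI
  δ_0 = 61227/EI
Tip deflection under a unit load at Q: L³/(3EI) = 732.3/EI.
With EI = 71000 kN·m²: δ_0 = 0.86235 m and δ_{QQ} = 0.010315 m/kN.
Compatibility — the spring shortens by R_Q/k under the reaction it provides: δ_0 − R_Q·δ_{QQ} = R_Q/k. With 1/k = 0.000156 m/kN, R_Q = δ_0 / (δ_{QQ} + 1/k) = 0.86235 / (0.010315 + 0.000156) = 82.36 kN.
Moment equilibrium about P: M_P = Σ(load moments about P) − R_Q·L = 1808 − 82.36×13 = 737.8 kN·m.

M_P = 737.8 kN·m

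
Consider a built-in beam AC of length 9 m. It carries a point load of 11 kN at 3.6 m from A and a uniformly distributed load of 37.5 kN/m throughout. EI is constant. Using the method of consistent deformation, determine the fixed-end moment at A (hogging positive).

M_A = 267.4 kN·m

Release both end moments; the primary structure is a simply-supported span AC with redundants M_A and M_C.
End rotations of the released simple span under the applied load (×1/EI):
  at A: point load 11 at a = 3.6: Pab(L + b)/(6LEI) = 57.02/EI
  at C: point load 11 at a = 3.6: Pab(L + a)/(6LEI) = 49.9/EI
  at A: UDL 37.5: wL³/(24EI) = 1139/EI
  at C: UDL 37.5: wL³/(24EI) = 1139/EI
  θ_A0 = 1196/EI,  θ_C0 = 1189/EI
Flexibility coefficients: a unit moment at one end gives L/(3EI) there and L/(6EI) at the far end, so f₁₁ = f₂₂ = 3/EI and f₁₂ = f₂₁ = 1.5/EI.
Compatibility — zero rotation at each built-in end:
  3 M_A + 1.5 M_C = 1196
  1.5 M_A + 3 M_C = 1189
Solving the pair gives M_A = 267.4 kN·m and M_C = 262.6 kN·m (hogging).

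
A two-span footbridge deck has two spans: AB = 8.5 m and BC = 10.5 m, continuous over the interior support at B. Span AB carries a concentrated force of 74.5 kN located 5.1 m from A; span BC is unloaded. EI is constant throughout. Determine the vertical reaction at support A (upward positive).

R_A = 23.4 kN

Take M_B as the redundant. Released structure: two simple spans AB and BC with a hinge at B.
Discontinuity in slope at B on the released structure — sum the simple-span end rotations:
  span AB: point load 74.5 at a = 5.1: Pab(L + a)/(6LEI) = 344.5/EI
  relative rotation θ_0 = (344.5 + 0)/EI = 344.5/EI
A unit hogging moment at B produces rotation L₁/(3EI) + L₂/(3EI) = 6.333/EI.
Compatibility: M_B·(L₁+L₂)/(3EI) = θ_0, giving M_B = 54.39 kN·m (hogging).
Span AB, ΣM about A with M_B applied at B: R_B^{AB}·8.5 = 379.9 + 54.39, so R_B^{AB} = 51.1 kN and R_A = 74.5 − 51.1 = 23.4 kN.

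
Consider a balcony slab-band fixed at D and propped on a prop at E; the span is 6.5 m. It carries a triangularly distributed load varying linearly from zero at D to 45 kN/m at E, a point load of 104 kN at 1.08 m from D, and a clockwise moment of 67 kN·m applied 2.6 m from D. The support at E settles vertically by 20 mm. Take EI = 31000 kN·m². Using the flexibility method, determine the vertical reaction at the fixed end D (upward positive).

R_D = 162.6 kN

Remove the prop at E; the released (primary) structure is a cantilever built in at D.
Downward deflection at the released point E due to the loads:
  triangular load, peak 45 at the free end: 11w₀L⁴/(120EI) = 7363/EI
  point load 104 at a = 1.08: Pa²(3L − a)/(6EI) = 372.4/EI
  clockwise couple 67 at a = 2.6: M₀a(2L − a)/(2EI) = 905.8/EI
  δ_0 = 8642/EI
Tip deflection under a unit load at E: L³/(3EI) = 91.54/EI.
With EI = 31000 kN·m²: δ_0 = 0.27876 m and δ_{EE} = 0.002953 m/kN.
Compatibility — the beam at E must follow the support down by 0.02 m: δ_0 − R_E·δ_{EE} = 0.02, so R_E = (0.27876 − 0.02)/0.002953 = 87.63 kN.
Vertical equilibrium: R_D = ΣP − R_E = 250.2 − 87.63 = 162.6 kN.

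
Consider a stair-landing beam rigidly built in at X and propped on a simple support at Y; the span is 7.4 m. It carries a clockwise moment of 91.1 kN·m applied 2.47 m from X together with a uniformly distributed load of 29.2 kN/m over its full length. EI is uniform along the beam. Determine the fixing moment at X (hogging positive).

M_X = 215 kN·m

Choose R_Y as the redundant. The primary structure is the cantilever fixed at X.
Deflection at Y on the released cantilever, summing each load's contribution:
  clockwise couple 91.1 at a = 2.47: M₀a(2L − a)/(2EI) = 1387/EI
  UDL 29.2: wL⁴/(8EI) = 10945/EI
  δ_0 = 12332/EI
Flexibility coefficient — unit upward force at Y: δ_{YY} = L³/(3EI) = 135.1/EI.
The prop prevents deflection at Y: R_Y = δ_0/δ_{YY} = 12332/135.1 = 91.3 kN.
Moment equilibrium about X: M_X = Σ(load moments about X) − R_Y·L = 890.6 − 91.3×7.4 = 215 kN·m.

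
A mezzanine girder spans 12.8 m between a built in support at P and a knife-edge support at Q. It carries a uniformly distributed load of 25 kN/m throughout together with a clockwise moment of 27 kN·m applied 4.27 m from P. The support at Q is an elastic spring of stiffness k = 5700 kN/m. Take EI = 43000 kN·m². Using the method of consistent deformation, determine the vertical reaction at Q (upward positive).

R_Q = 120.5 kN

Choose R_Q as the redundant. The primary structure is the cantilever fixed at P.
Primary-structure tip deflection at Q by superposition:
  UDL 25: wL⁴/(8EI) = 83886/EI
  clockwise couple 27 at a = 4.27: M₀a(2L − a)/(2EI) = 1230/EI
  δ_0 = 85116/EI
Tip deflection under a unit load at Q: L³/(3EI) = 699.1/EI.
With EI = 43000 kN·m²: δ_0 = 1.9794 m and δ_{QQ} = 0.016257 m/kN.
Compatibility — the spring shortens by R_Q/k under the reaction it provides: δ_0 − R_Q·δ_{QQ} = R_Q/k. With 1/k = 0.000175 m/kN, R_Q = δ_0 / (δ_{QQ} + 1/k) = 1.9794 / (0.016257 + 0.000175) = 120.5 kN.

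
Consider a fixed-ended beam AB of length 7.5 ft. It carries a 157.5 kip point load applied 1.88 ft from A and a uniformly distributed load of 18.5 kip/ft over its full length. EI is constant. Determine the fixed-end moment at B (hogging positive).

M_B = 142.3 kip·ft

Release both end moments; the primary structure is a simply-supported span AB with redundants M_A and M_B.
On the primary (simply-supported) span, the end slopes from the loading are:
  at A: point load 157.5 at a = 1.88: Pab(L + b)/(6LEI) = 485.2/EI
  at B: point load 157.5 at a = 1.88: Pab(L + a)/(6LEI) = 346.9/EI
  at A: UDL 18.5: wL³/(24EI) = 325.2/EI
  at B: UDL 18.5: wL³/(24EI) = 325.2/EI
  θ_A0 = 810.4/EI,  θ_B0 = 672.1/EI
Flexibility coefficients: a unit moment at one end gives L/(3EI) there and L/(6EI) at the far end, so f₁₁ = f₂₂ = 2.5/EI and f₁₂ = f₂₁ = 1.25/EI.
Compatibility — zero rotation at each built-in end:
  2.5 M_A + 1.25 M_B = 810.4
  1.25 M_A + 2.5 M_B = 672.1
Solving the pair gives M_A = 253 kip·ft and M_B = 142.3 kip·ft (hogging).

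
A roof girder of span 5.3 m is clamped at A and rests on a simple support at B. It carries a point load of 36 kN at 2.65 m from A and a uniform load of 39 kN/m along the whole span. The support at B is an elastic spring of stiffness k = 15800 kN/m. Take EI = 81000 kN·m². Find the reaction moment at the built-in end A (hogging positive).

M_A = 216.8 kN·m

Choose R_B as the redundant. The primary structure is the cantilever fixed at A.
Downward deflection at the released point B due to the loads:
  point load 36 at a = 2.65: Pa²(3L − a)/(6EI) = 558.3/EI
  UDL 39: wL⁴/(8EI) = 3847/EI
  δ_0 = 4405/EI
Tip deflection under a unit load at B: L³/(3EI) = 49.63/EI.
With EI = 81000 kN·m²: δ_0 = 0.054381 m and δ_{BB} = 0.000613 m/kN.
Compatibility — the spring shortens by R_B/k under the reaction it provides: δ_0 − R_B·δ_{BB} = R_B/k. With 1/k = 0.000063 m/kN, R_B = δ_0 / (δ_{BB} + 1/k) = 0.054381 / (0.000613 + 0.000063) = 80.45 kN.
Moment equilibrium about A: M_A = Σ(load moments about A) − R_B·L = 643.2 − 80.45×5.3 = 216.8 kN·m.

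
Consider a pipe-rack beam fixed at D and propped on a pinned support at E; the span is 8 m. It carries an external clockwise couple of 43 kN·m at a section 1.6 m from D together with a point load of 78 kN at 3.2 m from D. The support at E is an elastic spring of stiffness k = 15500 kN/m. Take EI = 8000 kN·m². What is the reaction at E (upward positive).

Release the roller at E. Primary structure: cantilever fixed at D.
Free-end deflection of the primary structure under the applied loading (downward +):
  clockwise couple 43 at a = 1.6: M₀a(2L − a)/(2EI) = 495.4/EI
  point load 78 at a = 3.2: Pa²(3L − a)/(6EI) = 2769/EI
  δ_0 = 3264/EI
Tip deflection under a unit load at E: L³/(3EI) = 170.7/EI.
With EI = 8000 kN·m²: δ_0 = 0.40803 m and δ_{EE} = 0.021333 m/kN.
Compatibility — the spring shortens by R_E/k under the reaction it provides: δ_0 − R_E·δ_{EE} = R_E/k. With 1/k = 0.000065 m/kN, R_E = δ_0 / (δ_{EE} + 1/k) = 0.40803 / (0.021333 + 0.000065) = 19.07 kN.

R_E = 19.07 kN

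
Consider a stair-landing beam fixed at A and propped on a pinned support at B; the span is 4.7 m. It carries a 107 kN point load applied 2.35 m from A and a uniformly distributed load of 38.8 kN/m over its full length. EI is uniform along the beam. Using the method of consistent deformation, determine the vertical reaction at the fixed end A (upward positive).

R_A = 187.5 kN

Remove the prop at B; the released (primary) structure is a cantilever built in at A.
Deflection at B on the released cantilever, summing each load's contribution:
  point load 107 at a = 2.35: Pa²(3L − a)/(6EI) = 1157/EI
  UDL 38.8: wL⁴/(8EI) = 2367/EI
  δ_0 = 3524/EI
Flexibility coefficient — unit upward force at B: δ_{BB} = L³/(3EI) = 34.61/EI.
Compatibility at B: δ_0 − R_B·δ_{BB} = 0, so R_B = 3524/34.61 = 101.8 kN.
Vertical equilibrium: R_A = ΣP − R_B = 289.4 − 101.8 = 187.5 kN.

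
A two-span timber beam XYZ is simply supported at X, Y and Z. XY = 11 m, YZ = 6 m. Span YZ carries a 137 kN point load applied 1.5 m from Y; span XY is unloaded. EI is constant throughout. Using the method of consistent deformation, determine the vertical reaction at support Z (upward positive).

Release continuity at Y by inserting a hinge; the redundant is the internal moment M_Y. The primary structure is two simply-supported spans XY and YZ.
Rotations at Y on the released spans (each span's end-slope, ×1/EI):
  span YZ: point load 137 at a = 1.5: Pab(L + b)/(6LEI) = 269.7/EI
  relative rotation θ_0 = (0 + 269.7)/EI = 269.7/EI
A unit hogging moment at Y produces rotation L₁/(3EI) + L₂/(3EI) = 5.667/EI.
Compatibility: M_Y·(L₁+L₂)/(3EI) = θ_0, giving M_Y = 47.6 kN·m (hogging).
Span YZ, ΣM about Z: R_Y^{YZ}·6 = 616.5 + 47.6, so R_Y^{YZ} = 110.7 kN and R_Z = 137 − 110.7 = 26.32 kN.

R_Z = 26.32 kN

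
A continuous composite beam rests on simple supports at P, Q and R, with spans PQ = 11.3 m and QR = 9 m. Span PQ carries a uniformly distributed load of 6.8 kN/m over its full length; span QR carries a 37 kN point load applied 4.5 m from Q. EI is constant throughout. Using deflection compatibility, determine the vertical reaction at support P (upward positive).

R_P = 30.62 kN

Release continuity at Q by inserting a hinge; the redundant is the internal moment M_Q. The primary structure is two simply-supported spans PQ and QR.
Rotations at Q on the released spans (each span's end-slope, ×1/EI):
  span PQ: UDL 6.8: wL³/(24EI) = 408.8/EI
  span QR: point load 37 at a = 4.5: Pab(L + b)/(6LEI) = 187.3/EI
  relative rotation θ_0 = (408.8 + 187.3)/EI = 596.1/EI
A unit hogging moment at Q produces rotation L₁/(3EI) + L₂/(3EI) = 6.767/EI.
Slope continuity at Q: θ_0 = M_Q·6.767/EI, so M_Q = 596.1/6.767 = 88.1 kN·m (hogging).
Span PQ, ΣM about P with M_Q applied at Q: R_Q^{PQ}·11.3 = 434.1 + 88.1, so R_Q^{PQ} = 46.22 kN and R_P = 76.84 − 46.22 = 30.62 kN.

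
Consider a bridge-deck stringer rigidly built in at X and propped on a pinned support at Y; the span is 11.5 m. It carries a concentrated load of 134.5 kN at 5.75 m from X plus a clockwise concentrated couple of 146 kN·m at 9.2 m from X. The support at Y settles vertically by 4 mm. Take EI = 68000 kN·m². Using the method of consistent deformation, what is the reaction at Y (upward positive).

Choose R_Y as the redundant. The primary structure is the cantilever fixed at X.
Downward deflection at the released point Y due to the loads:
  point load 134.5 at a = 5.75: Pa²(3L − a)/(6EI) = 21308/EI
  clockwise couple 146 at a = 9.2: M₀a(2L − a)/(2EI) = 9268/EI
  δ_0 = 30576/EI
Flexibility coefficient — unit upward force at Y: δ_{YY} = L³/(3EI) = 507/EI.
With EI = 68000 kN·m²: δ_0 = 0.44965 m and δ_{YY} = 0.007455 m/kN.
Compatibility — the beam at Y must follow the support down by 0.004 m: δ_0 − R_Y·δ_{YY} = 0.004, so R_Y = (0.44965 − 0.004)/0.007455 = 59.78 kN.

R_Y = 59.78 kN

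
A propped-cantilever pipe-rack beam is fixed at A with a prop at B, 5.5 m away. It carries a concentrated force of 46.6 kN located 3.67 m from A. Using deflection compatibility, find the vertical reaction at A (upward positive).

R_A = 22.4 kN

Take the reaction at B as the redundant and release it; the primary structure is a cantilever fixed at A.
Free-end deflection of the primary structure under the applied loading (downward +):
  point load 46.6 at a = 3.67: Pa²(3L − a)/(6EI) = 1342/EI
Flexibility coefficient — unit upward force at B: δ_{BB} = L³/(3EI) = 55.46/EI.
Compatibility at B: δ_0 − R_B·δ_{BB} = 0, so R_B = 1342/55.46 = 24.2 kN.
Vertical equilibrium: R_A = ΣP − R_B = 46.6 − 24.2 = 22.4 kN.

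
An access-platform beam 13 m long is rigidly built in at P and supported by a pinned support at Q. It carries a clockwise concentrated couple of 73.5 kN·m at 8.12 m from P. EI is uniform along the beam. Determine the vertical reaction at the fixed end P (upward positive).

Release the roller at Q. Primary structure: cantilever fixed at P.
Free-end deflection of the primary structure under the applied loading (downward +):
  clockwise couple 73.5 at a = 8.12: M₀a(2L − a)/(2EI) = 5336/EI
Flexibility coefficient — unit upward force at Q: δ_{QQ} = L³/(3EI) = 732.3/EI.
Compatibility at Q: δ_0 − R_Q·δ_{QQ} = 0, so R_Q = 5336/732.3 = 7.286 kN.
Vertical equilibrium: R_P = ΣP − R_Q = 0 − 7.286 = -7.286 kN.

R_P = -7.286 kN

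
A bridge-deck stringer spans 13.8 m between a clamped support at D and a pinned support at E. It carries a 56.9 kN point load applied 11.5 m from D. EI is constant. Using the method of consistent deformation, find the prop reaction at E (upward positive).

R_E = 42.81 kN

Choose R_E as the redundant. The primary structure is the cantilever fixed at D.
Primary-structure tip deflection at E by superposition:
  point load 56.9 at a = 11.5: Pa²(3L − a)/(6EI) = 37500/EI
Flexibility coefficient — unit upward force at E: δ_{EE} = L³/(3EI) = 876/EI.
The prop prevents deflection at E: R_E = δ_0/δ_{EE} = 37500/876 = 42.81 kN.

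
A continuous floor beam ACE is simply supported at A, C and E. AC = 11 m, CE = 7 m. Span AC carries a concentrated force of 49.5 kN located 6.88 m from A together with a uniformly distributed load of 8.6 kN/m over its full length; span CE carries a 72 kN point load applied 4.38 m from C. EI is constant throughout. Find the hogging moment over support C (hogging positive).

Insert a hinge at C; M_C is the redundant, and each span becomes simply supported.
Rotations at C on the released spans (each span's end-slope, ×1/EI):
  span AC: point load 49.5 at a = 6.88: Pab(L + a)/(6LEI) = 380.1/EI
  span AC: UDL 8.6: wL³/(24EI) = 476.9/EI
  span CE: point load 72 at a = 4.38: Pab(L + b)/(6LEI) = 189.2/EI
  relative rotation θ_0 = (857.1 + 189.2)/EI = 1046/EI
A unit hogging moment at C produces rotation L₁/(3EI) + L₂/(3EI) = 6/EI.
Slope continuity at C: θ_0 = M_C·6/EI, so M_C = 1046/6 = 174.4 kN·m (hogging).

M_C = 174.4 kN·m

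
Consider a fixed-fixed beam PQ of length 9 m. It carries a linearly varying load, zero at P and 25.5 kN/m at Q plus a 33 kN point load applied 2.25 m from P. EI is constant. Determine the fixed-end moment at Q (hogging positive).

M_Q = 117.2 kN·m

Take the two fixed-end moments M_P, M_Q as redundants; the released structure is the simple span PQ.
On the primary (simply-supported) span, the end slopes from the loading are:
  at P: triangular load, peak 25.5: 7w₀L³/(360EI) = 361.5/EI
  at Q: triangular load, peak 25.5: w₀L³/(45EI) = 413.1/EI
  at P: point load 33 at a = 2.25: Pab(L + b)/(6LEI) = 146.2/EI
  at Q: point load 33 at a = 2.25: Pab(L + a)/(6LEI) = 104.4/EI
  θ_P0 = 507.6/EI,  θ_Q0 = 517.5/EI
Flexibility coefficients: a unit moment at one end gives L/(3EI) there and L/(6EI) at the far end, so f₁₁ = f₂₂ = 3/EI and f₁₂ = f₂₁ = 1.5/EI.
Compatibility — zero rotation at each built-in end:
  3 M_P + 1.5 M_Q = 507.6
  1.5 M_P + 3 M_Q = 517.5
Solving the pair gives M_P = 110.6 kN·m and M_Q = 117.2 kN·m (hogging).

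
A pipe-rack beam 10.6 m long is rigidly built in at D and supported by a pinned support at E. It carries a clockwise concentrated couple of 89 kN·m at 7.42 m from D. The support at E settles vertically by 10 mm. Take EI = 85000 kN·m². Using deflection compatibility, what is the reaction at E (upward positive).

R_E = 9.32 kN

Choose R_E as the redundant. The primary structure is the cantilever fixed at D.
Deflection at E on the released cantilever, summing each load's contribution:
  clockwise couple 89 at a = 7.42: M₀a(2L − a)/(2EI) = 4550/EI
Flexibility coefficient — unit upward force at E: δ_{EE} = L³/(3EI) = 397/EI.
With EI = 85000 kN·m²: δ_0 = 0.05353 m and δ_{EE} = 0.004671 m/kN.
Compatibility — the beam at E must follow the support down by 0.01 m: δ_0 − R_E·δ_{EE} = 0.01, so R_E = (0.05353 − 0.01)/0.004671 = 9.32 kN.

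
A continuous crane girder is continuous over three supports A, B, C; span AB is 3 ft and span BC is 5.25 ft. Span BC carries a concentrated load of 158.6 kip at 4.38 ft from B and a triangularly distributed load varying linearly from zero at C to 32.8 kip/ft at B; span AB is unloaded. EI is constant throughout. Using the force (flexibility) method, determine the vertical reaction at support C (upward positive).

R_C = 145.6 kip

Insert a hinge at B; M_B is the redundant, and each span becomes simply supported.
Rotations at B on the released spans (each span's end-slope, ×1/EI):
  span BC: point load 158.6 at a = 4.38: Pab(L + b)/(6LEI) = 117.4/EI
  span BC: triangular load, peak 32.8: w₀L³/(45EI) = 105.5/EI
  relative rotation θ_0 = (0 + 222.9)/EI = 222.9/EI
A unit hogging moment at B produces rotation L₁/(3EI) + L₂/(3EI) = 2.75/EI.
Slope continuity at B: θ_0 = M_B·2.75/EI, so M_B = 222.9/2.75 = 81.05 kip·ft (hogging).
Span BC, ΣM about C: R_B^{BC}·5.25 = 439.3 + 81.05, so R_B^{BC} = 99.12 kip and R_C = 244.7 − 99.12 = 145.6 kip.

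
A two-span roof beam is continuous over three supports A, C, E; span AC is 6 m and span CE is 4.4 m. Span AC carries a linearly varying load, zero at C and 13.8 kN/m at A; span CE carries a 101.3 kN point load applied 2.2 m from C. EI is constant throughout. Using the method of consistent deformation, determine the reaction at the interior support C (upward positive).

R_C = 84.97 kN

Release continuity at C by inserting a hinge; the redundant is the internal moment M_C. The primary structure is two simply-supported spans AC and CE.
Discontinuity in slope at C on the released structure — sum the simple-span end rotations:
  span AC: triangular load, peak 13.8: 7w₀L³/(360EI) = 57.96/EI
  span CE: point load 101.3 at a = 2.2: Pab(L + b)/(6LEI) = 122.6/EI
  relative rotation θ_0 = (57.96 + 122.6)/EI = 180.5/EI
A unit hogging moment at C produces rotation L₁/(3EI) + L₂/(3EI) = 3.467/EI.
Slope continuity at C: θ_0 = M_C·3.467/EI, so M_C = 180.5/3.467 = 52.08 kN·m (hogging).
Span AC, ΣM about A with M_C applied at C: R_C^{AC}·6 = 82.8 + 52.08, so R_C^{AC} = 22.48 kN and R_A = 41.4 − 22.48 = 18.92 kN.
Span CE, ΣM about E: R_C^{CE}·4.4 = 222.9 + 52.08, so R_C^{CE} = 62.49 kN and R_E = 101.3 − 62.49 = 38.81 kN.
R_C = 22.48 + 62.49 = 84.97 kN.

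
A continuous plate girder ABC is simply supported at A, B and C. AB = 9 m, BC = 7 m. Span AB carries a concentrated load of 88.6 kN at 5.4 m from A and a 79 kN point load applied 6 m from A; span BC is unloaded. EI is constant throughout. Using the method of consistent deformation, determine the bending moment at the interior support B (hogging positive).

Insert a hinge at B; M_B is the redundant, and each span becomes simply supported.
Discontinuity in slope at B on the released structure — sum the simple-span end rotations:
  span AB: point load 88.6 at a = 5.4: Pab(L + a)/(6LEI) = 459.3/EI
  span AB: point load 79 at a = 6: Pab(L + a)/(6LEI) = 395/EI
  relative rotation θ_0 = (854.3 + 0)/EI = 854.3/EI
A unit hogging moment at B produces rotation L₁/(3EI) + L₂/(3EI) = 5.333/EI.
Compatibility: M_B·(L₁+L₂)/(3EI) = θ_0, giving M_B = 160.2 kN·m (hogging).

M_B = 160.2 kN·m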